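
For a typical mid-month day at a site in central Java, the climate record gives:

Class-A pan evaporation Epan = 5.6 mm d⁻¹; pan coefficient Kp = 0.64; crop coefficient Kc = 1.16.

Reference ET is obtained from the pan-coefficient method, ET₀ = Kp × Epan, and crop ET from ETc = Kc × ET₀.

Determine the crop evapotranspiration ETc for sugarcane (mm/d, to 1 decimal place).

4.2 mm/d

ET₀ = 0.64 × 5.6 = 3.5840 mm/d
ETc = Kc × ET₀ = 1.16 × 3.5840 = 4.1574 mm/d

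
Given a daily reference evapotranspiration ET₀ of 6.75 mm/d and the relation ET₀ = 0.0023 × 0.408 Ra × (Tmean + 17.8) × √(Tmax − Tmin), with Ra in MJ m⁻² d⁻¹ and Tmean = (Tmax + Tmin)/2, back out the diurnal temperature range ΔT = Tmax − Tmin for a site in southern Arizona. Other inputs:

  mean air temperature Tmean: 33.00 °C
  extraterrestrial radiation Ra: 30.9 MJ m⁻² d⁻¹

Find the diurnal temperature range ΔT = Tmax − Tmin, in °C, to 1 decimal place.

21.0 °C

√ΔT = ET₀ / [0.0023 × 0.408 × Ra × (Tmean+17.8)] = 6.75 / (0.0023 × 12.6072 × 50.80) = 4.5824
ΔT = 4.5824² = 20.998 °C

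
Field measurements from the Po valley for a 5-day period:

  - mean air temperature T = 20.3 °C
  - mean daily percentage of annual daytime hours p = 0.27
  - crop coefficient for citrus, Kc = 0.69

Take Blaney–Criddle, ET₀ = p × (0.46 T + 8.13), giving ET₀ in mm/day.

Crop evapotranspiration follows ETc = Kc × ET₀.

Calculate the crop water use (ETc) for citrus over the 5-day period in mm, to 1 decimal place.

ET₀ = 0.27 × (0.46 × 20.3 + 8.13) = 0.27 × 17.468 = 4.7164 mm/d
ETc = Kc × ET₀ = 0.69 × 4.7164 = 3.2543 mm/d
Over 5 days: 3.2543 × 5 = 16.272 mm

16.3 mm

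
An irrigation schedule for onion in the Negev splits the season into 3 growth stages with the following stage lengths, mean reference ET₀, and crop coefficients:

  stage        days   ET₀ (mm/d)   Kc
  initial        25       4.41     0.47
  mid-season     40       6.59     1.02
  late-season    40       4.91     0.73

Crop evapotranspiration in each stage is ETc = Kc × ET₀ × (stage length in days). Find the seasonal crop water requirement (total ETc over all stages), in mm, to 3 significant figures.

464 mm

initial: 0.47 × 4.41 × 25 = 51.82 mm
mid-season: 1.02 × 6.59 × 40 = 268.87 mm
late-season: 0.73 × 4.91 × 40 = 143.37 mm
Seasonal total = 464.06 mm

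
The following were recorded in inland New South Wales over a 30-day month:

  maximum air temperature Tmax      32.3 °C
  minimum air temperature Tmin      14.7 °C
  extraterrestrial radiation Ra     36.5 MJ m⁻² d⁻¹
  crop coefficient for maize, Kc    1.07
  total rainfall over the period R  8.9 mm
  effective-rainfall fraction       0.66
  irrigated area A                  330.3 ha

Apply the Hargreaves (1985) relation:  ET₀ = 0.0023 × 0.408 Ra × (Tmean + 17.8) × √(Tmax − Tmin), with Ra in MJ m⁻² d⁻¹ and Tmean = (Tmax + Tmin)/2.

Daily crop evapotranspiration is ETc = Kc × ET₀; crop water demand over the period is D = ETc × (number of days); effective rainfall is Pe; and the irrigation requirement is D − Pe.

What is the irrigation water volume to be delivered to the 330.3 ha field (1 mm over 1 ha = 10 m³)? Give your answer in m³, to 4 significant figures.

Tmean = (32.3 + 14.7)/2 = 23.50 °C
0.408 Ra = 0.408 × 36.5 = 14.8920 mm/d equivalent
ET₀ = 0.0023 × 14.8920 × (23.50 + 17.8) × √17.6 = 0.0023 × 14.8920 × 41.30 × 4.1952 = 5.9345 mm/d
ETc = Kc × ET₀ = 1.07 × 5.9345 = 6.3499 mm/d
Crop demand D = ETc × 30 d = 6.3499 × 30 = 190.497 mm
Pe = 0.66 × 8.9 = 5.874 mm
D − Pe = 190.497 − 5.874 = 184.623 mm
Volume = 184.623 mm × 330.3 ha × 10 = 609809.8 m³

609800 m³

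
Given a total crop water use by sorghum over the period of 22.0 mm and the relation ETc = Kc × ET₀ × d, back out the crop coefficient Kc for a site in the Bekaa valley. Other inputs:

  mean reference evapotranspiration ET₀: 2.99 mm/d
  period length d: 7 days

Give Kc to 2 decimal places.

1.05

ETc = Kc × ET₀ × d  ⇒  Kc = ETc / (ET₀ × d)
Kc = 22.0 / (2.99 × 7) = 22.0 / 20.93 = 1.0511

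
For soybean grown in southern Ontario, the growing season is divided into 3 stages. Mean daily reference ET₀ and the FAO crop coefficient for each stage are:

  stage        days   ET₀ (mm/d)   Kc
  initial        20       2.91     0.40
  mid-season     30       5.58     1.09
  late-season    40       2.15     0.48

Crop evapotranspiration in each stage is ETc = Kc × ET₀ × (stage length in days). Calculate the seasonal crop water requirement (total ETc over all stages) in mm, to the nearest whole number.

initial: 0.40 × 2.91 × 20 = 23.28 mm
mid-season: 1.09 × 5.58 × 30 = 182.47 mm
late-season: 0.48 × 2.15 × 40 = 41.28 mm
Seasonal total = 247.03 mm

247 mm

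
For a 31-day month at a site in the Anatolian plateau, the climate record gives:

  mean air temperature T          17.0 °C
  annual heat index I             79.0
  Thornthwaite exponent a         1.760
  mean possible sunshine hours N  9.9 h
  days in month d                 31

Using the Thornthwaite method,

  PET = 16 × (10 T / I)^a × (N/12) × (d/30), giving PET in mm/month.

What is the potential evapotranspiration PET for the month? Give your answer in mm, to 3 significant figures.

52.6 mm

10T/I = 10 × 17.0 / 79.0 = 2.1519
(10T/I)^a = 2.1519^1.760 = 3.8527
Uncorrected PET = 16 × 3.8527 = 61.643 mm
Correction = (N/12)(d/30) = (9.9/12)(31/30) = 0.8525
PET = 61.643 × 0.8525 = 52.551 mm/month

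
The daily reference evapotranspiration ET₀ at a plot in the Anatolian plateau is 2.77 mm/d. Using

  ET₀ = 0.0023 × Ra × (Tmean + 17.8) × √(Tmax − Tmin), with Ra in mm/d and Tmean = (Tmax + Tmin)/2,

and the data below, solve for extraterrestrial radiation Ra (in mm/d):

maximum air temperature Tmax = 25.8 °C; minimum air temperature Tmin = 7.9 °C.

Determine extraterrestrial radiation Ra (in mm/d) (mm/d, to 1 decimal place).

8.2 mm/d

Tmean = 16.85 °C; √ΔT = 4.2308
Ra = ET₀ / [0.0023 × (Tmean+17.8) × √ΔT] = 2.77 / (0.0023 × 34.65 × 4.2308) = 8.215 mm/d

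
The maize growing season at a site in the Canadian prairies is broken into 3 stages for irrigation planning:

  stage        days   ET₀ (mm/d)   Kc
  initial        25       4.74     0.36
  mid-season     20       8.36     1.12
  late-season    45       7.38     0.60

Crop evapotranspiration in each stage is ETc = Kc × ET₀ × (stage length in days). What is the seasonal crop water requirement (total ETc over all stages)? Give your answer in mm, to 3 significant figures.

429 mm

initial: 0.36 × 4.74 × 25 = 42.66 mm
mid-season: 1.12 × 8.36 × 20 = 187.26 mm
late-season: 0.60 × 7.38 × 45 = 199.26 mm
Seasonal total = 429.18 mm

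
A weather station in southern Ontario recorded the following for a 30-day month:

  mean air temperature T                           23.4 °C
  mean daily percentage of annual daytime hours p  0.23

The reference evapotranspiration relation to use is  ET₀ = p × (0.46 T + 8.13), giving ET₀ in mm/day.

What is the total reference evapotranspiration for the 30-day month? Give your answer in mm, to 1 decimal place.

130.4 mm

ET₀ = 0.23 × (0.46 × 23.4 + 8.13) = 0.23 × 18.894 = 4.3456 mm/d
Monthly total = 4.3456 × 30 = 130.368 mm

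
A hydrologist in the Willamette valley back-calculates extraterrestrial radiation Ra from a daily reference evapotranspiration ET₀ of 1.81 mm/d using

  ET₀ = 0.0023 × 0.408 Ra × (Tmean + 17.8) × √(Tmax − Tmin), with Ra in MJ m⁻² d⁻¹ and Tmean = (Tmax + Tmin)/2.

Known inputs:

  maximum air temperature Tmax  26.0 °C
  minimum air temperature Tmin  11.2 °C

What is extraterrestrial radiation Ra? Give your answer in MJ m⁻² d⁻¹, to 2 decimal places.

Tmean = (26.0+11.2)/2 = 18.60 °C; ΔT = 14.8
Ra = ET₀ / [0.0023 × 0.408 × (Tmean+17.8) × √ΔT]
   = 1.81 / (0.0023 × 0.408 × 36.40 × 3.8471) = 13.774 MJ m⁻² d⁻¹

13.77 MJ m⁻² d⁻¹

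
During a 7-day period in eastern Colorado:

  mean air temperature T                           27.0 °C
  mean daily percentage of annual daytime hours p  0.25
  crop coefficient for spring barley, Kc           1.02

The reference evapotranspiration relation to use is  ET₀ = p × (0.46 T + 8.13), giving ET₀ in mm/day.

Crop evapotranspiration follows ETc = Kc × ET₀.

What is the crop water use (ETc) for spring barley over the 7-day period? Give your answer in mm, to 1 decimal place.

ET₀ = 0.25 × (0.46 × 27.0 + 8.13) = 0.25 × 20.550 = 5.1375 mm/d
ETc = Kc × ET₀ = 1.02 × 5.1375 = 5.2403 mm/d
Over 7 days: 5.2403 × 7 = 36.682 mm

36.7 mm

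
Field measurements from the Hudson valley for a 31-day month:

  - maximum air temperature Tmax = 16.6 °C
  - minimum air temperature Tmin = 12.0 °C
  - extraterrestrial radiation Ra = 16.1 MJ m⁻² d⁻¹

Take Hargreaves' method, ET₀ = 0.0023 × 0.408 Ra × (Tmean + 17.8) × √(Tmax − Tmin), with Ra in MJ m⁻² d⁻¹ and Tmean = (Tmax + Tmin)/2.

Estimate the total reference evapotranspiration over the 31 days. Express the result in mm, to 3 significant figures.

Tmean = (16.6 + 12.0)/2 = 14.30 °C
0.408 Ra = 0.408 × 16.1 = 6.5688 mm/d equivalent
ET₀ = 0.0023 × 6.5688 × (14.30 + 17.8) × √4.6 = 0.0023 × 6.5688 × 32.10 × 2.1448 = 1.0402 mm/d
Over 31 days: 1.0402 × 31 = 32.246 mm

32.2 mm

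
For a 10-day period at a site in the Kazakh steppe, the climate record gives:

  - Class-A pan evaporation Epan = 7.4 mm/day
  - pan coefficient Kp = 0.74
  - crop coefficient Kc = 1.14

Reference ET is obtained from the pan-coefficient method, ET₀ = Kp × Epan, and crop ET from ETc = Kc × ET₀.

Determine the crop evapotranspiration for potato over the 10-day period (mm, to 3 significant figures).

62.4 mm

ET₀ = 0.74 × 7.4 = 5.4760 mm/d
ETc = Kc × ET₀ = 1.14 × 5.4760 = 6.2426 mm/d
Over 10 days: 6.2426 × 10 = 62.426 mm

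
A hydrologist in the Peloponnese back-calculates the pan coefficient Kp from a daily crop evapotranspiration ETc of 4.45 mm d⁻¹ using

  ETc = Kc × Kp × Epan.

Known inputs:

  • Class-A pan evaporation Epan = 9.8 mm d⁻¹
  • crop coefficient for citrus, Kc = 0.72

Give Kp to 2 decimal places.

0.63

ETc = Kc × Kp × Epan  ⇒  Kp = ETc / (Kc × Epan)
Kp = 4.45 / (0.72 × 9.8) = 4.45 / 7.056 = 0.6307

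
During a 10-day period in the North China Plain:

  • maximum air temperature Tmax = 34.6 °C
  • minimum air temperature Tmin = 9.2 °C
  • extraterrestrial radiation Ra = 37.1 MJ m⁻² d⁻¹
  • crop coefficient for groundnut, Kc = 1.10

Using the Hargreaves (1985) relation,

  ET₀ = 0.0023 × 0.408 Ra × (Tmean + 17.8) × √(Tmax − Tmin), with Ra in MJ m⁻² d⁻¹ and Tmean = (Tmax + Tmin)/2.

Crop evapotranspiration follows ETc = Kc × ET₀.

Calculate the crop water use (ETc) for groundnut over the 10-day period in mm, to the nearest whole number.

77 mm

Tmean = (34.6 + 9.2)/2 = 21.90 °C
0.408 Ra = 0.408 × 37.1 = 15.1368 mm/d equivalent
ET₀ = 0.0023 × 15.1368 × (21.90 + 17.8) × √25.4 = 0.0023 × 15.1368 × 39.70 × 5.0398 = 6.9657 mm/d
ETc = Kc × ET₀ = 1.10 × 6.9657 = 7.6623 mm/d
Over 10 days: 7.6623 × 10 = 76.623 mm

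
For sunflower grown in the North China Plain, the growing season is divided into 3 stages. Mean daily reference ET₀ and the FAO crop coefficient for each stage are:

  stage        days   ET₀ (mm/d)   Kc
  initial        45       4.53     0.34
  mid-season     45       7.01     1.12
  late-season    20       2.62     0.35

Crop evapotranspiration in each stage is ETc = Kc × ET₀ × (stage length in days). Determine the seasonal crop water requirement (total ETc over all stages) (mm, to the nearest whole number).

441 mm

initial: 0.34 × 4.53 × 45 = 69.31 mm
mid-season: 1.12 × 7.01 × 45 = 353.30 mm
late-season: 0.35 × 2.62 × 20 = 18.34 mm
Seasonal total = 440.95 mm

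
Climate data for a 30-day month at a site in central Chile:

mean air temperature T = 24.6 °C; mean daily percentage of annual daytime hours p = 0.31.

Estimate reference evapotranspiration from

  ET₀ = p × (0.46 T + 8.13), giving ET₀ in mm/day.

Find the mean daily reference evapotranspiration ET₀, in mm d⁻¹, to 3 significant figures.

6.03 mm d⁻¹

ET₀ = 0.31 × (0.46 × 24.6 + 8.13) = 0.31 × 19.446 = 6.0283 mm/d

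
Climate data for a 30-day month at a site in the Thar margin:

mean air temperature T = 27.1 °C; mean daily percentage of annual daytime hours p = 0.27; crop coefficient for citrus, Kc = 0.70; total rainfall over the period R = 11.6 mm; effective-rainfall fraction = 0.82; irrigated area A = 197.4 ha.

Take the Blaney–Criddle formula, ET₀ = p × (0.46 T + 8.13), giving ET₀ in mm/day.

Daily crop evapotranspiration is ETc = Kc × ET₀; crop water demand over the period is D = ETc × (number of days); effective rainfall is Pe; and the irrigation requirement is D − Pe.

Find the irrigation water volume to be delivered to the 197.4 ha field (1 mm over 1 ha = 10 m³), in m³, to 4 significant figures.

ET₀ = 0.27 × (0.46 × 27.1 + 8.13) = 0.27 × 20.596 = 5.5609 mm/d
ETc = Kc × ET₀ = 0.70 × 5.5609 = 3.8926 mm/d
Crop demand D = ETc × 30 d = 3.8926 × 30 = 116.778 mm
Pe = 0.82 × 11.6 = 9.512 mm
D − Pe = 116.778 − 9.512 = 107.266 mm
Volume = 107.266 mm × 197.4 ha × 10 = 211743.1 m³

211700 m³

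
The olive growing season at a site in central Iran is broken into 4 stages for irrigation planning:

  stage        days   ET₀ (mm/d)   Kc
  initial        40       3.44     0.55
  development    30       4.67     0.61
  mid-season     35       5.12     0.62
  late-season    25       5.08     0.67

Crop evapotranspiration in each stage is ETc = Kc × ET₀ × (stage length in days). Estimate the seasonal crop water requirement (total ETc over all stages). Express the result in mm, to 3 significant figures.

initial: 0.55 × 3.44 × 40 = 75.68 mm
development: 0.61 × 4.67 × 30 = 85.46 mm
mid-season: 0.62 × 5.12 × 35 = 111.10 mm
late-season: 0.67 × 5.08 × 25 = 85.09 mm
Seasonal total = 357.33 mm

357 mm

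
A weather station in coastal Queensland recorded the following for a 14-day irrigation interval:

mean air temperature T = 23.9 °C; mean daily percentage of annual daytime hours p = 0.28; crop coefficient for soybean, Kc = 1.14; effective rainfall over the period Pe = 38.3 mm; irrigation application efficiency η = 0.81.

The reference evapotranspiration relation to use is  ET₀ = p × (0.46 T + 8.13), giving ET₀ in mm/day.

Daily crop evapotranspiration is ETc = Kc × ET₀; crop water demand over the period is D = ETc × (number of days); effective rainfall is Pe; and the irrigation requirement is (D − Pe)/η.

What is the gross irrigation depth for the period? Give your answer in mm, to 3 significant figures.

58.2 mm

ET₀ = 0.28 × (0.46 × 23.9 + 8.13) = 0.28 × 19.124 = 5.3547 mm/d
ETc = Kc × ET₀ = 1.14 × 5.3547 = 6.1044 mm/d
Crop demand D = ETc × 14 d = 6.1044 × 14 = 85.462 mm
D − Pe = 85.462 − 38.3 = 47.162 mm
Gross irrigation = 47.162 / 0.81 = 58.225 mm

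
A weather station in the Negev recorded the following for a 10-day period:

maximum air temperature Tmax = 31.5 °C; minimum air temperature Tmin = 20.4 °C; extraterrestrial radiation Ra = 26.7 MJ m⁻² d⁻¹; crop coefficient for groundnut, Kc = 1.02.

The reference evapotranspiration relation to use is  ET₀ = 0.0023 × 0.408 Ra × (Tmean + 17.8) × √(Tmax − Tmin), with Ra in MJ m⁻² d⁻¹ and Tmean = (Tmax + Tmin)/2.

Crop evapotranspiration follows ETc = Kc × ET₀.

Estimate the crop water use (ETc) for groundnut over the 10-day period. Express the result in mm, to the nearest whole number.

37 mm

Tmean = (31.5 + 20.4)/2 = 25.95 °C
0.408 Ra = 0.408 × 26.7 = 10.8936 mm/d equivalent
ET₀ = 0.0023 × 10.8936 × (25.95 + 17.8) × √11.1 = 0.0023 × 10.8936 × 43.75 × 3.3317 = 3.6521 mm/d
ETc = Kc × ET₀ = 1.02 × 3.6521 = 3.7251 mm/d
Over 10 days: 3.7251 × 10 = 37.251 mm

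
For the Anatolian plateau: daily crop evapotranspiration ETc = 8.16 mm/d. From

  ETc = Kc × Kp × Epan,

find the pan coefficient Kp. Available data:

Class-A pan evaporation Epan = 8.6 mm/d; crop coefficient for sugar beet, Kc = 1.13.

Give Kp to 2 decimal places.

ETc = Kc × Kp × Epan  ⇒  Kp = ETc / (Kc × Epan)
Kp = 8.16 / (1.13 × 8.6) = 8.16 / 9.718 = 0.8397

0.84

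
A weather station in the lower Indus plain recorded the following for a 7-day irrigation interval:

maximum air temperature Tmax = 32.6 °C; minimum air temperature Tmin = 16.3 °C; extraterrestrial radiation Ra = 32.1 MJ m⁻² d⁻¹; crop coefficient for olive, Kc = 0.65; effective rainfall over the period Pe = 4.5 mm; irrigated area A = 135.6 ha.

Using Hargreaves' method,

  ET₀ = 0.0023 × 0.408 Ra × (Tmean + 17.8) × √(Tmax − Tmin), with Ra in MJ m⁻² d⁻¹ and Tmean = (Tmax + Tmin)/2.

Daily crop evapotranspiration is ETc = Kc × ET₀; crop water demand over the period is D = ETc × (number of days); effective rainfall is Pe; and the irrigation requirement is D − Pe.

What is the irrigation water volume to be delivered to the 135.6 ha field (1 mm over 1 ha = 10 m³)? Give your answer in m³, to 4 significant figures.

25600 m³

Tmean = (32.6 + 16.3)/2 = 24.45 °C
0.408 Ra = 0.408 × 32.1 = 13.0968 mm/d equivalent
ET₀ = 0.0023 × 13.0968 × (24.45 + 17.8) × √16.3 = 0.0023 × 13.0968 × 42.25 × 4.0373 = 5.1382 mm/d
ETc = Kc × ET₀ = 0.65 × 5.1382 = 3.3398 mm/d
Crop demand D = ETc × 7 d = 3.3398 × 7 = 23.379 mm
D − Pe = 23.379 − 4.5 = 18.879 mm
Volume = 18.879 mm × 135.6 ha × 10 = 25599.9 m³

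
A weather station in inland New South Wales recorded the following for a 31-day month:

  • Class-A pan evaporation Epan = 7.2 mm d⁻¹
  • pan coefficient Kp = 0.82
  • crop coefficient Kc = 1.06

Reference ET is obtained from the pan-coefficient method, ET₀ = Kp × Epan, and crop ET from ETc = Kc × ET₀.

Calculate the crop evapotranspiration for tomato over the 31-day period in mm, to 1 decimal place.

ET₀ = 0.82 × 7.2 = 5.9040 mm/d
ETc = Kc × ET₀ = 1.06 × 5.9040 = 6.2582 mm/d
Over 31 days: 6.2582 × 31 = 194.004 mm

194.0 mm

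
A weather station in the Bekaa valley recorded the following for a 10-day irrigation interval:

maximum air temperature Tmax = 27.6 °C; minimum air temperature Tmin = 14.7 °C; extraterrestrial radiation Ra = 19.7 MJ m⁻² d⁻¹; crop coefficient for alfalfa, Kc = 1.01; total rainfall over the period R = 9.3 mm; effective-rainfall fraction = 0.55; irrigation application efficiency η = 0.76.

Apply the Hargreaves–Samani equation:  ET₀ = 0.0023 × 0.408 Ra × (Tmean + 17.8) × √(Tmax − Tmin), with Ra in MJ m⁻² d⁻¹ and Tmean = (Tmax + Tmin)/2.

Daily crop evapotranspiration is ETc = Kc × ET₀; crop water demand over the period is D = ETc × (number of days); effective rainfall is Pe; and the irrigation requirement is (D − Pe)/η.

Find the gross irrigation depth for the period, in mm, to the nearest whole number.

28 mm

Tmean = (27.6 + 14.7)/2 = 21.15 °C
0.408 Ra = 0.408 × 19.7 = 8.0376 mm/d equivalent
ET₀ = 0.0023 × 8.0376 × (21.15 + 17.8) × √12.9 = 0.0023 × 8.0376 × 38.95 × 3.5917 = 2.5862 mm/d
ETc = Kc × ET₀ = 1.01 × 2.5862 = 2.6121 mm/d
Crop demand D = ETc × 10 d = 2.6121 × 10 = 26.121 mm
Pe = 0.55 × 9.3 = 5.115 mm
D − Pe = 26.121 − 5.115 = 21.006 mm
Gross irrigation = 21.006 / 0.76 = 27.639 mm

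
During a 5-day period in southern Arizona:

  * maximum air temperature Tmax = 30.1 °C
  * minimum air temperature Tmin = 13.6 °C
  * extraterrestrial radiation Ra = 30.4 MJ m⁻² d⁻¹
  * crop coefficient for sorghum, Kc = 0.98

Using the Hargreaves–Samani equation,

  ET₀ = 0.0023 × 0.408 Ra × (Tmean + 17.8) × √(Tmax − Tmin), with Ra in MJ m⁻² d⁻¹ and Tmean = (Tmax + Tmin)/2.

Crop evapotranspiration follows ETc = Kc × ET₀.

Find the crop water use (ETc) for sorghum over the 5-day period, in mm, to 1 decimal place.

22.5 mm

Tmean = (30.1 + 13.6)/2 = 21.85 °C
0.408 Ra = 0.408 × 30.4 = 12.4032 mm/d equivalent
ET₀ = 0.0023 × 12.4032 × (21.85 + 17.8) × √16.5 = 0.0023 × 12.4032 × 39.65 × 4.0620 = 4.5946 mm/d
ETc = Kc × ET₀ = 0.98 × 4.5946 = 4.5027 mm/d
Over 5 days: 4.5027 × 5 = 22.514 mm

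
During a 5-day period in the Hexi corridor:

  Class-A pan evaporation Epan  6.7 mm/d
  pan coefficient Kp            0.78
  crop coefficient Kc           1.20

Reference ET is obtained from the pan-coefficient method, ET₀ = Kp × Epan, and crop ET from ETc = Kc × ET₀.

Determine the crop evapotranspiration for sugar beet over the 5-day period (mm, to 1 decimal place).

ET₀ = 0.78 × 6.7 = 5.2260 mm/d
ETc = Kc × ET₀ = 1.20 × 5.2260 = 6.2712 mm/d
Over 5 days: 6.2712 × 5 = 31.356 mm

31.4 mm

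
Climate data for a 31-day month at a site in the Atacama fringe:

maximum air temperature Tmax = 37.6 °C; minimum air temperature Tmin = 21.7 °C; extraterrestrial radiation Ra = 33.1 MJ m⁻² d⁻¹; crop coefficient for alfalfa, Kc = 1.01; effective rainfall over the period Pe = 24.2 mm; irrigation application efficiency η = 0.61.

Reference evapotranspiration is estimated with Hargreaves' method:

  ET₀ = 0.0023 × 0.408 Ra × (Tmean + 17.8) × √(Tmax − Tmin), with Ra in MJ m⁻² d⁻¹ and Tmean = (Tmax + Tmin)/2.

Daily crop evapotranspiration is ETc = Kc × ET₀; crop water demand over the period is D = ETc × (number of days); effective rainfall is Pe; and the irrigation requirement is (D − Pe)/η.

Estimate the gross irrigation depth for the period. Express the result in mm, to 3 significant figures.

262 mm

Tmean = (37.6 + 21.7)/2 = 29.65 °C
0.408 Ra = 0.408 × 33.1 = 13.5048 mm/d equivalent
ET₀ = 0.0023 × 13.5048 × (29.65 + 17.8) × √15.9 = 0.0023 × 13.5048 × 47.45 × 3.9875 = 5.8770 mm/d
ETc = Kc × ET₀ = 1.01 × 5.8770 = 5.9358 mm/d
Crop demand D = ETc × 31 d = 5.9358 × 31 = 184.010 mm
D − Pe = 184.010 − 24.2 = 159.810 mm
Gross irrigation = 159.810 / 0.61 = 261.984 mm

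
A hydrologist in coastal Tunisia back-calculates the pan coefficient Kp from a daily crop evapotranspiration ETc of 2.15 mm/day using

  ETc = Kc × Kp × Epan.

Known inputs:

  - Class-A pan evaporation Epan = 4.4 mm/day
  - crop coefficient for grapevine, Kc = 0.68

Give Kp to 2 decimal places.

0.72

ETc = Kc × Kp × Epan  ⇒  Kp = ETc / (Kc × Epan)
Kp = 2.15 / (0.68 × 4.4) = 2.15 / 2.992 = 0.7186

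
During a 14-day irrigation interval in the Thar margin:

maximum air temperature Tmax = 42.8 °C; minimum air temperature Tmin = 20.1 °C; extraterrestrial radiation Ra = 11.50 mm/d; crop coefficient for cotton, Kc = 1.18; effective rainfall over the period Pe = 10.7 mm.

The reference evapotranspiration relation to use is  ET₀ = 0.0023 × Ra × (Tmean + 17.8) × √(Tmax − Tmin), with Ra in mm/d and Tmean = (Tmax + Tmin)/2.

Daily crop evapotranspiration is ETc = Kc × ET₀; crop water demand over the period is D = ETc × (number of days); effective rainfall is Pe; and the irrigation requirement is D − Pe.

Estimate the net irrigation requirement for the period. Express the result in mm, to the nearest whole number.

Tmean = (42.8 + 20.1)/2 = 31.45 °C
ET₀ = 0.0023 × 11.50 × (31.45 + 17.8) × √22.7 = 0.0023 × 11.50 × 49.25 × 4.7645 = 6.2065 mm/d
ETc = Kc × ET₀ = 1.18 × 6.2065 = 7.3237 mm/d
Crop demand D = ETc × 14 d = 7.3237 × 14 = 102.532 mm
D − Pe = 102.532 − 10.7 = 91.832 mm

92 mm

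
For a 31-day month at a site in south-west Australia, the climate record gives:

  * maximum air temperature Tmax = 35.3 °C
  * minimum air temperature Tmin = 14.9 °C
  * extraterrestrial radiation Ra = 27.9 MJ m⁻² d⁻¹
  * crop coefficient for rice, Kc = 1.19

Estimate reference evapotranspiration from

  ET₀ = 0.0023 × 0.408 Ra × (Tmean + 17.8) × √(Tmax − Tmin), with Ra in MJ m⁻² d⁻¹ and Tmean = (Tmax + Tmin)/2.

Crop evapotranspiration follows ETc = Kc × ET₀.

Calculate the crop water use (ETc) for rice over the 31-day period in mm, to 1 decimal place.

Tmean = (35.3 + 14.9)/2 = 25.10 °C
0.408 Ra = 0.408 × 27.9 = 11.3832 mm/d equivalent
ET₀ = 0.0023 × 11.3832 × (25.10 + 17.8) × √20.4 = 0.0023 × 11.3832 × 42.90 × 4.5166 = 5.0730 mm/d
ETc = Kc × ET₀ = 1.19 × 5.0730 = 6.0369 mm/d
Over 31 days: 6.0369 × 31 = 187.144 mm

187.1 mm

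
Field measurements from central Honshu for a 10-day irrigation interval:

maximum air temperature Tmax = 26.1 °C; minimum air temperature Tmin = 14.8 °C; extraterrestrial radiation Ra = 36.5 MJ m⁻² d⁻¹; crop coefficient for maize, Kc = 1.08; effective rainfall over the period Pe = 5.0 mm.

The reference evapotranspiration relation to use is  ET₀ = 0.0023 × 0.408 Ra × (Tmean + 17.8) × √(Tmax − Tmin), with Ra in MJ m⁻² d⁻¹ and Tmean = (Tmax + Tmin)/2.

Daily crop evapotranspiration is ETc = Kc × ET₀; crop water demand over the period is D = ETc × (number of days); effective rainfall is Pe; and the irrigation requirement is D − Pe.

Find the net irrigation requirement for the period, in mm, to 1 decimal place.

Tmean = (26.1 + 14.8)/2 = 20.45 °C
0.408 Ra = 0.408 × 36.5 = 14.8920 mm/d equivalent
ET₀ = 0.0023 × 14.8920 × (20.45 + 17.8) × √11.3 = 0.0023 × 14.8920 × 38.25 × 3.3615 = 4.4040 mm/d
ETc = Kc × ET₀ = 1.08 × 4.4040 = 4.7563 mm/d
Crop demand D = ETc × 10 d = 4.7563 × 10 = 47.563 mm
D − Pe = 47.563 − 5.0 = 42.563 mm

42.6 mm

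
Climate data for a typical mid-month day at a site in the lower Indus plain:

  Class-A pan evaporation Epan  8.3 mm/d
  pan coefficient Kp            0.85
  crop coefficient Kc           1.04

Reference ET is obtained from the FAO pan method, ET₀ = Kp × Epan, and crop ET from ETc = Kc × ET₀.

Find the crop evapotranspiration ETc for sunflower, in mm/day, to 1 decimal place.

ET₀ = 0.85 × 8.3 = 7.0550 mm/d
ETc = Kc × ET₀ = 1.04 × 7.0550 = 7.3372 mm/d

7.3 mm/day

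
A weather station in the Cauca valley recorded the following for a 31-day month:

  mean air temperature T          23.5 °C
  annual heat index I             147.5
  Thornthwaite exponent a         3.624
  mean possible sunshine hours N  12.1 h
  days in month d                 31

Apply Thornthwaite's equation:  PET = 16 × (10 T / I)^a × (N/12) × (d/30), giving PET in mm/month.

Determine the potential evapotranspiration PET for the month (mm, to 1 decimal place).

10T/I = 10 × 23.5 / 147.5 = 1.5932
(10T/I)^a = 1.5932^3.624 = 5.4079
Uncorrected PET = 16 × 5.4079 = 86.526 mm
Correction = (N/12)(d/30) = (12.1/12)(31/30) = 1.0419
PET = 86.526 × 1.0419 = 90.151 mm/month

90.2 mm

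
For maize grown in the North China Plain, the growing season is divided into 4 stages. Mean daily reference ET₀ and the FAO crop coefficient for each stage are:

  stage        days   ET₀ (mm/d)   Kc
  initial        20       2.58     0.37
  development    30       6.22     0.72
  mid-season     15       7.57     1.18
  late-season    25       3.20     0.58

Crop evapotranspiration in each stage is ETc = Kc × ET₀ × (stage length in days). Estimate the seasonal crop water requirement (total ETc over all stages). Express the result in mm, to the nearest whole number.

334 mm

initial: 0.37 × 2.58 × 20 = 19.09 mm
development: 0.72 × 6.22 × 30 = 134.35 mm
mid-season: 1.18 × 7.57 × 15 = 133.99 mm
late-season: 0.58 × 3.20 × 25 = 46.40 mm
Seasonal total = 333.83 mm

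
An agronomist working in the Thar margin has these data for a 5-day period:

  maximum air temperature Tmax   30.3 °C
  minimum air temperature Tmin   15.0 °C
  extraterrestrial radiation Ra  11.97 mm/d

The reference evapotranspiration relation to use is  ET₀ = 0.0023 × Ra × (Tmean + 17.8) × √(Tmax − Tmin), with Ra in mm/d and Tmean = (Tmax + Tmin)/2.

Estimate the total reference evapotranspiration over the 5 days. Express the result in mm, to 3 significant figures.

Tmean = (30.3 + 15.0)/2 = 22.65 °C
ET₀ = 0.0023 × 11.97 × (22.65 + 17.8) × √15.3 = 0.0023 × 11.97 × 40.45 × 3.9115 = 4.3560 mm/d
Over 5 days: 4.3560 × 5 = 21.780 mm

21.8 mm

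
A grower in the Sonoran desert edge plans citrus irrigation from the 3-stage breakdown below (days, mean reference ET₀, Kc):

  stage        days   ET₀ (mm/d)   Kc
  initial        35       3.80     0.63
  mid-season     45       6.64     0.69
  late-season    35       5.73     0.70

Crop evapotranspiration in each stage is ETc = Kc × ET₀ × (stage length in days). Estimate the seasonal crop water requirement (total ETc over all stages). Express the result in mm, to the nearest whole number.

430 mm

initial: 0.63 × 3.80 × 35 = 83.79 mm
mid-season: 0.69 × 6.64 × 45 = 206.17 mm
late-season: 0.70 × 5.73 × 35 = 140.39 mm
Seasonal total = 430.35 mm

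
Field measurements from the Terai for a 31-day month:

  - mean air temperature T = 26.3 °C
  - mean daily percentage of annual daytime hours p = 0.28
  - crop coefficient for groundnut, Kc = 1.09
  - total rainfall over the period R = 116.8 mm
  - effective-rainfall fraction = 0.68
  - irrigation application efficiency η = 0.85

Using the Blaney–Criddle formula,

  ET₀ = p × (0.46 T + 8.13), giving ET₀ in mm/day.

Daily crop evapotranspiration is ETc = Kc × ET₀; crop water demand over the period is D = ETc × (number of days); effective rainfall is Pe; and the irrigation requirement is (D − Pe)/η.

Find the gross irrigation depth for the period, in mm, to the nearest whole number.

132 mm

ET₀ = 0.28 × (0.46 × 26.3 + 8.13) = 0.28 × 20.228 = 5.6638 mm/d
ETc = Kc × ET₀ = 1.09 × 5.6638 = 6.1735 mm/d
Crop demand D = ETc × 31 d = 6.1735 × 31 = 191.379 mm
Pe = 0.68 × 116.8 = 79.424 mm
D − Pe = 191.379 − 79.424 = 111.955 mm
Gross irrigation = 111.955 / 0.85 = 131.712 mm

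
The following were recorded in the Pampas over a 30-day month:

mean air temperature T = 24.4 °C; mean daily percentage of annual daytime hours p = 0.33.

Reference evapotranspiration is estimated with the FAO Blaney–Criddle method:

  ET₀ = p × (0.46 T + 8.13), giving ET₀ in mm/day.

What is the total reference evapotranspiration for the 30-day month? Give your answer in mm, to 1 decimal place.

191.6 mm

ET₀ = 0.33 × (0.46 × 24.4 + 8.13) = 0.33 × 19.354 = 6.3868 mm/d
Monthly total = 6.3868 × 30 = 191.604 mm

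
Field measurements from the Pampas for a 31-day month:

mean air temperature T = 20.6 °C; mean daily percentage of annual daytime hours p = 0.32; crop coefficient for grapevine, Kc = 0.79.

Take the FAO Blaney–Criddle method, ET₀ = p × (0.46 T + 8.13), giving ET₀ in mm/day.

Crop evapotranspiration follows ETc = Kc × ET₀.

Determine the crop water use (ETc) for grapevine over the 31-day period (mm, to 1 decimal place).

138.0 mm

ET₀ = 0.32 × (0.46 × 20.6 + 8.13) = 0.32 × 17.606 = 5.6339 mm/d
ETc = Kc × ET₀ = 0.79 × 5.6339 = 4.4508 mm/d
Over 31 days: 4.4508 × 31 = 137.975 mm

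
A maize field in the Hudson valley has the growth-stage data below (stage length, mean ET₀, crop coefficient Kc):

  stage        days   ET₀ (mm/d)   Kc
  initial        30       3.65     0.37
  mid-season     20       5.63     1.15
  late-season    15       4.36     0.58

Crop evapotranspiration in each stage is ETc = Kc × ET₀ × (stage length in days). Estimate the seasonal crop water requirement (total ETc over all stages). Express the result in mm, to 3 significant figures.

208 mm

initial: 0.37 × 3.65 × 30 = 40.52 mm
mid-season: 1.15 × 5.63 × 20 = 129.49 mm
late-season: 0.58 × 4.36 × 15 = 37.93 mm
Seasonal total = 207.94 mm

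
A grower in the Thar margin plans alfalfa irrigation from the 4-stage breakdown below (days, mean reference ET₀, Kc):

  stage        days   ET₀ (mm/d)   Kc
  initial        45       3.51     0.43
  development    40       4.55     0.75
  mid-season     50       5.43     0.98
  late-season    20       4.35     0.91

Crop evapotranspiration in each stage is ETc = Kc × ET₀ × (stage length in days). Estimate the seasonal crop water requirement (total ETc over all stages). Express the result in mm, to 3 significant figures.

550 mm

initial: 0.43 × 3.51 × 45 = 67.92 mm
development: 0.75 × 4.55 × 40 = 136.50 mm
mid-season: 0.98 × 5.43 × 50 = 266.07 mm
late-season: 0.91 × 4.35 × 20 = 79.17 mm
Seasonal total = 549.66 mm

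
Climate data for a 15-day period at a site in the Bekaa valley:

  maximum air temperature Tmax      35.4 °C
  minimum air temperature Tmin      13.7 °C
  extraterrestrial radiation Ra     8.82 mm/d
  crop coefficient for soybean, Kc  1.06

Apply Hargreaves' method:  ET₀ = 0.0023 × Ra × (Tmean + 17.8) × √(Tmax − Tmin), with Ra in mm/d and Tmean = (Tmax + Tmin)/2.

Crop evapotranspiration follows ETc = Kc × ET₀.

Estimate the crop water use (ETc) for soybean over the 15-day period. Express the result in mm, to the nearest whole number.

Tmean = (35.4 + 13.7)/2 = 24.55 °C
ET₀ = 0.0023 × 8.82 × (24.55 + 17.8) × √21.7 = 0.0023 × 8.82 × 42.35 × 4.6583 = 4.0020 mm/d
ETc = Kc × ET₀ = 1.06 × 4.0020 = 4.2421 mm/d
Over 15 days: 4.2421 × 15 = 63.632 mm

64 mm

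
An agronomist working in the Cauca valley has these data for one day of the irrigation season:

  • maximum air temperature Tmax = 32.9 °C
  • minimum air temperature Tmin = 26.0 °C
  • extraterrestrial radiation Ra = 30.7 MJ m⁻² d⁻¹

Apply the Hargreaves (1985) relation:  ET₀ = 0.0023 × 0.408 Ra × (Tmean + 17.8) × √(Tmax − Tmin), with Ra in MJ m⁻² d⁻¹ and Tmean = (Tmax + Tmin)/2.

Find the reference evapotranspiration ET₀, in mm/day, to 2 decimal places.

3.58 mm/day

Tmean = (32.9 + 26.0)/2 = 29.45 °C
0.408 Ra = 0.408 × 30.7 = 12.5256 mm/d equivalent
ET₀ = 0.0023 × 12.5256 × (29.45 + 17.8) × √6.9 = 0.0023 × 12.5256 × 47.25 × 2.6268 = 3.5757 mm/d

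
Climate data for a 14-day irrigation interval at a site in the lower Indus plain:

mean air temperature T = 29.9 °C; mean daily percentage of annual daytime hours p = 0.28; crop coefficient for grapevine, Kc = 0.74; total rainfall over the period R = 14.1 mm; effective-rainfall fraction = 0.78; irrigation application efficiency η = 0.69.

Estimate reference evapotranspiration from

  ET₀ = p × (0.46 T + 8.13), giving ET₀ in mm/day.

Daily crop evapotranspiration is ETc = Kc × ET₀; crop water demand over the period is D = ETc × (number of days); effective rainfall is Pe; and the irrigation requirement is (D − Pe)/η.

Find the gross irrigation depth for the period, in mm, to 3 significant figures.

76.1 mm

ET₀ = 0.28 × (0.46 × 29.9 + 8.13) = 0.28 × 21.884 = 6.1275 mm/d
ETc = Kc × ET₀ = 0.74 × 6.1275 = 4.5344 mm/d
Crop demand D = ETc × 14 d = 4.5344 × 14 = 63.482 mm
Pe = 0.78 × 14.1 = 10.998 mm
D − Pe = 63.482 − 10.998 = 52.484 mm
Gross irrigation = 52.484 / 0.69 = 76.064 mm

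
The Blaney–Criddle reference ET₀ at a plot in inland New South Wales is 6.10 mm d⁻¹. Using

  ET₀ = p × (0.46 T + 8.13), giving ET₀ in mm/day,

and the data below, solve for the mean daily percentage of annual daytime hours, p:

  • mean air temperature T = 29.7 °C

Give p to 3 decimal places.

0.280

p = ET₀ / (0.46 T + 8.13) = 6.10 / (0.46 × 29.7 + 8.13) = 6.10 / 21.792 = 0.2799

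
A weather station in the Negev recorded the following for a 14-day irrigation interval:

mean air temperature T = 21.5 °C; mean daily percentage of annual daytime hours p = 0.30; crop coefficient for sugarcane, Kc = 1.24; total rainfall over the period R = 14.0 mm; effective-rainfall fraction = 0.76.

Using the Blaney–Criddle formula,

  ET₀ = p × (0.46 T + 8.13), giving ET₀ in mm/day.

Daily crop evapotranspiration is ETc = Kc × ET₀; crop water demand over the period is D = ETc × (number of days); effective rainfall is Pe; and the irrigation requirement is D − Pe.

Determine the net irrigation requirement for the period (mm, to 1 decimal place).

ET₀ = 0.30 × (0.46 × 21.5 + 8.13) = 0.30 × 18.020 = 5.4060 mm/d
ETc = Kc × ET₀ = 1.24 × 5.4060 = 6.7034 mm/d
Crop demand D = ETc × 14 d = 6.7034 × 14 = 93.848 mm
Pe = 0.76 × 14.0 = 10.640 mm
D − Pe = 93.848 − 10.640 = 83.208 mm

83.2 mm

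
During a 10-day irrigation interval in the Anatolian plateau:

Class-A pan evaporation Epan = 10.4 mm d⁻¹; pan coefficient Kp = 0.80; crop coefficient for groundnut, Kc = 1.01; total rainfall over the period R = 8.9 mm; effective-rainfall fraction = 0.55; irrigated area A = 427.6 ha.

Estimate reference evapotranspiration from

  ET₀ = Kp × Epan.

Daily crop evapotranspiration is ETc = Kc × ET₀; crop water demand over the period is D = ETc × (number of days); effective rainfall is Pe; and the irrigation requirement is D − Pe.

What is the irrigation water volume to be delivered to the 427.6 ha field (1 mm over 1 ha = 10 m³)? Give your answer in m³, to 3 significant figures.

338000 m³

ET₀ = 0.80 × 10.4 = 8.3200 mm/d
ETc = Kc × ET₀ = 1.01 × 8.3200 = 8.4032 mm/d
Crop demand D = ETc × 10 d = 8.4032 × 10 = 84.032 mm
Pe = 0.55 × 8.9 = 4.895 mm
D − Pe = 84.032 − 4.895 = 79.137 mm
Volume = 79.137 mm × 427.6 ha × 10 = 338389.8 m³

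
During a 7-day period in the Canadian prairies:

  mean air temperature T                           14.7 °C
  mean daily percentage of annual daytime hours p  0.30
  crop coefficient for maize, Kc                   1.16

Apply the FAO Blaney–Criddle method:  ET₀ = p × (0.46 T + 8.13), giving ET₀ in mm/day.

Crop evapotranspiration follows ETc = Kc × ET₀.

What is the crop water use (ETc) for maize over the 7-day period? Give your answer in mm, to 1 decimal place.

36.3 mm

ET₀ = 0.30 × (0.46 × 14.7 + 8.13) = 0.30 × 14.892 = 4.4676 mm/d
ETc = Kc × ET₀ = 1.16 × 4.4676 = 5.1824 mm/d
Over 7 days: 5.1824 × 7 = 36.277 mm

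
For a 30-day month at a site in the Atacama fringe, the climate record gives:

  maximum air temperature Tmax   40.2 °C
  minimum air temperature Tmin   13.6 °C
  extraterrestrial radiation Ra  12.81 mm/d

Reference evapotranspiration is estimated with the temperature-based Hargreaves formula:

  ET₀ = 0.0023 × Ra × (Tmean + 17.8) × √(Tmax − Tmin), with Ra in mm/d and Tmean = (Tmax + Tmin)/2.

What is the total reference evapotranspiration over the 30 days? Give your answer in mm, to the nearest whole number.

Tmean = (40.2 + 13.6)/2 = 26.90 °C
ET₀ = 0.0023 × 12.81 × (26.90 + 17.8) × √26.6 = 0.0023 × 12.81 × 44.70 × 5.1575 = 6.7924 mm/d
Over 30 days: 6.7924 × 30 = 203.772 mm

204 mm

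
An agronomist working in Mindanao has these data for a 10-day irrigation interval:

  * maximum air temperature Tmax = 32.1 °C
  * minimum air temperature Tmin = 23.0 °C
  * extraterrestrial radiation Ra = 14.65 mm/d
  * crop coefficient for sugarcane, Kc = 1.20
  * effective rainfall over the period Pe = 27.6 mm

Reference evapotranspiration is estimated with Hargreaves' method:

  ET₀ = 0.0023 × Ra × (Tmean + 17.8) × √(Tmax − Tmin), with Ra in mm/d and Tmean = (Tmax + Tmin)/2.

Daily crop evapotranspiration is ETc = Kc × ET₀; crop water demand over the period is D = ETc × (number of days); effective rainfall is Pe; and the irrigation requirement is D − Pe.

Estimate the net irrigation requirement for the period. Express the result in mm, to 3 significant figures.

Tmean = (32.1 + 23.0)/2 = 27.55 °C
ET₀ = 0.0023 × 14.65 × (27.55 + 17.8) × √9.1 = 0.0023 × 14.65 × 45.35 × 3.0166 = 4.6096 mm/d
ETc = Kc × ET₀ = 1.20 × 4.6096 = 5.5315 mm/d
Crop demand D = ETc × 10 d = 5.5315 × 10 = 55.315 mm
D − Pe = 55.315 − 27.6 = 27.715 mm

27.7 mm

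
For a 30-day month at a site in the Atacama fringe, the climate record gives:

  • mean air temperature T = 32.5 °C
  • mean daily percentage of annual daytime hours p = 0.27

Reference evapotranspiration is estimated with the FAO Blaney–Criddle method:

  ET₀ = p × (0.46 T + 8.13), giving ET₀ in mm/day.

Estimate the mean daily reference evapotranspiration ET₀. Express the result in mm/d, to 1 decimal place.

ET₀ = 0.27 × (0.46 × 32.5 + 8.13) = 0.27 × 23.080 = 6.2316 mm/d

6.2 mm/d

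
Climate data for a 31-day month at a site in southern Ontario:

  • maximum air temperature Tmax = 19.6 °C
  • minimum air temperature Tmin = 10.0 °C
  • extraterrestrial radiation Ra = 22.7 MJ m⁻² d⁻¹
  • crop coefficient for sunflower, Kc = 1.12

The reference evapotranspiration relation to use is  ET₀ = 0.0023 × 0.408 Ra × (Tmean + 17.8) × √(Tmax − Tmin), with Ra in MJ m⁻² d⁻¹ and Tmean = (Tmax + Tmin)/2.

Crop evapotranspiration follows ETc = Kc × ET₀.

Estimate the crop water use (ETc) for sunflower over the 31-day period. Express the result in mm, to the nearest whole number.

Tmean = (19.6 + 10.0)/2 = 14.80 °C
0.408 Ra = 0.408 × 22.7 = 9.2616 mm/d equivalent
ET₀ = 0.0023 × 9.2616 × (14.80 + 17.8) × √9.6 = 0.0023 × 9.2616 × 32.60 × 3.0984 = 2.1516 mm/d
ETc = Kc × ET₀ = 1.12 × 2.1516 = 2.4098 mm/d
Over 31 days: 2.4098 × 31 = 74.704 mm

75 mm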